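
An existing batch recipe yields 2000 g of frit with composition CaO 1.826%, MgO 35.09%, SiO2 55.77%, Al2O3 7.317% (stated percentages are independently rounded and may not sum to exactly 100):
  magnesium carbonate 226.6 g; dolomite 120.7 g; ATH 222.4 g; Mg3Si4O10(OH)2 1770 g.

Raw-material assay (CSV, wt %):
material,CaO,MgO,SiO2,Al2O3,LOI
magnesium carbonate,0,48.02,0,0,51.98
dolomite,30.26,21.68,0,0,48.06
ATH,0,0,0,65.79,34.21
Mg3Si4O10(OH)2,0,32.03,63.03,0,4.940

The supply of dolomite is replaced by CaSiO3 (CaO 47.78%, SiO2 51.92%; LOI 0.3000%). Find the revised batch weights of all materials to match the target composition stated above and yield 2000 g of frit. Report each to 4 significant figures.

Revised batch per 2000 g frit:
  magnesium carbonate: 323.1 g
  CaSiO3: 76.43 g
  ATH: 222.4 g
  Mg3Si4O10(OH)2: 1707 g
Total batch = 2329 g; LOI loss = 328.6 g

The whole derivation holds full float precision end to end — mid-chain values are printed, rounded to 4 significant digits, in the printout; exactly one rounding lands on every reported figure; all derived quantities are recomputed at full precision (yield, the totals, glass mass, the four compositions, LOI) using the weight values at 2000 g of glass as set out in the problem or answer text.
Target oxide masses per 2000 g frit:
  CaO: 1.826% × 2000 = 36.52 g
  MgO: 35.09% × 2000 = 701.8 g
  SiO2: 55.77% × 2000 = 1115 g
  Al2O3: 7.317% × 2000 = 146.3 g
Per-oxide balance check given the weights on record, at the basis given (oxide sums agree with the targets within answer rounding):
  CaO: 76.43·0.4778 = 36.52 g (target 36.52 g)
  MgO: 323.1·0.4802 + 1707·0.3203 = 701.9 g (target 701.8 g)
  SiO2: 76.43·0.5192 + 1707·0.6303 = 1116 g (target 1115 g)
  Al2O3: 222.4·0.6579 = 146.3 g (target 146.3 g)
Auditing the glass mass value: the batch minus its LOI: 2000 g (summing oxide targets gives 2000 g; stated basis 2000 g — any gap is answer rounding).
Adding the batch up: Σ batch = 2329 g; loss to ignition Σ batch·LOI = 328.6 g; as yield: glass ÷ batch → 85.89%.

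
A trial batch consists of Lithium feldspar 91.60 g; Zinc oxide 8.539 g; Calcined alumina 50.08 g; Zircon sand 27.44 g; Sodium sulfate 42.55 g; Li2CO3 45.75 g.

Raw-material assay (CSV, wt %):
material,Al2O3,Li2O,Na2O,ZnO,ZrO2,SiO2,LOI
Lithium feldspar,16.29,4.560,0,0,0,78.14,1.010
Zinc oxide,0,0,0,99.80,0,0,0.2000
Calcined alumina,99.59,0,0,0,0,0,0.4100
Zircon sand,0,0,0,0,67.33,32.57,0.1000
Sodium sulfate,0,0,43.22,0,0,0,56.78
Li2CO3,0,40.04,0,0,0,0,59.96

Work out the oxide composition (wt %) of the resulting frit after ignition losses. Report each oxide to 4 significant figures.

Glass mass = 213.2 g (batch 266.0 − LOI 52.77).
Composition: Al2O3 30.39%, Li2O 10.55%, Na2O 8.626%, ZnO 3.997%, ZrO2 8.666%, SiO2 37.77%

Intermediates are shown, with 4-significant-digit rounding, alongside each step. Every computation maintains full precision from start to finish. Every reported number sees exactly one rounding; derived quantities (net glass mass, yield, ignition loss, the totals, six oxide percentages) are carried in full precision from the batch weights for 213.2 g of glass, as set out in question or answer.
Mass of each oxide from the mix:
  Al2O3: 91.60·0.1629 + 50.08·0.9959 = 64.80 g
  Li2O: 91.60·0.04560 + 45.75·0.4004 = 22.50 g
  Na2O: 42.55·0.4322 = 18.39 g
  ZnO: 8.539·0.9980 = 8.522 g
  ZrO2: 27.44·0.6733 = 18.48 g
  SiO2: 91.60·0.7814 + 27.44·0.3257 = 80.51 g
LOI: 91.60·0.01010 + 8.539·0.002000 + 50.08·0.004100 + 27.44·0.001000 + 42.55·0.5678 + 45.75·0.5996 = 52.77 g
Resulting glass, batch − LOI: 266.0 − 52.77 = 213.2 g (= Σ oxide masses)
each wt % is 100 × oxide ÷ glass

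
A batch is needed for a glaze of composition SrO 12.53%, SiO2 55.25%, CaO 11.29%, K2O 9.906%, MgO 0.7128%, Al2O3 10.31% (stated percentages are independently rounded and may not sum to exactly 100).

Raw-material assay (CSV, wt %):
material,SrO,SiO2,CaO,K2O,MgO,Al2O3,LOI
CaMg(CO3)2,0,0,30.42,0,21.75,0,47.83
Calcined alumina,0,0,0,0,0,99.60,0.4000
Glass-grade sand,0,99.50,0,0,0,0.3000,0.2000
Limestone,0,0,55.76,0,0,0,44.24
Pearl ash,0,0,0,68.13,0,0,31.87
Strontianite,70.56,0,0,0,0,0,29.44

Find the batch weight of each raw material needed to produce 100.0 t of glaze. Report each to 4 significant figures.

The whole derivation holds exact precision in every operation. Mid-chain values are shown, rounded to four significant digits, on the page. A single rounding produces every reported figure; all derived quantities (the yield, glass mass, the totals, ignition loss, the six compositions) are carried at full precision from the batch weights for 100.0 t of glass, as given in the problem or answer text.
Oxide mass targets, per 100.0 t glaze:
  SrO: 12.53% × 100.0 = 12.53 t
  SiO2: 55.25% × 100.0 = 55.25 t
  CaO: 11.29% × 100.0 = 11.29 t
  K2O: 9.906% × 100.0 = 9.906 t
  MgO: 0.7128% × 100.0 = 0.7128 t
  Al2O3: 10.31% × 100.0 = 10.31 t
Checking each oxide sum on the weights just shown, on the stated basis (sum by sum, the targets are met up to rounding of the answer):
  SrO: 17.76·0.7056 = 12.53 t (target 12.53 t)
  SiO2: 55.53·0.9950 = 55.25 t (target 55.25 t)
  CaO: 3.277·0.3042 + 18.46·0.5576 = 11.29 t (target 11.29 t)
  K2O: 14.54·0.6813 = 9.906 t (target 9.906 t)
  MgO: 3.277·0.2175 = 0.7127 t (target 0.7128 t)
  Al2O3: 10.18·0.9960 + 55.53·0.003000 = 10.31 t (target 10.31 t)
Glass-mass sanity pass: total batch − LOI = 100.0 t (oxide target masses add up to 100.0 t; with the basis standing at 100.0 t — any gap is answer rounding).
Summing the batch: Σ batch = 119.7 t; LOI removed, Σ of batch·LOI: 19.75 t; yield, glass over the total, = 83.51%.

Batch per 100.0 t glaze:
  CaMg(CO3)2: 3.277 t
  Calcined alumina: 10.18 t
  Glass-grade sand: 55.53 t
  Limestone: 18.46 t
  Pearl ash: 14.54 t
  Strontianite: 17.76 t
Total batch = 119.7 t; LOI loss = 19.75 t; yield = 83.51%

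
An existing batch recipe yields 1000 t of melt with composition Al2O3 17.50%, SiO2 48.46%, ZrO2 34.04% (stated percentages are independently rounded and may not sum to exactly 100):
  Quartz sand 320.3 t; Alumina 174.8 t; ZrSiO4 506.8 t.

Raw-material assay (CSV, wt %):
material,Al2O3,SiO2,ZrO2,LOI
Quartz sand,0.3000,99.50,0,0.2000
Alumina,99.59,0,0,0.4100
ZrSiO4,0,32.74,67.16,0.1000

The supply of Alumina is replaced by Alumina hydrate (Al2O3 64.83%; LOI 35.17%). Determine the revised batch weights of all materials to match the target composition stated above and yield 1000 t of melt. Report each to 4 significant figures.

The whole derivation holds full precision at each step; rounding to four significant digits applies to each mid-chain value as shown — exactly one rounding is applied to every reported number. Derived quantities (the yield, ignition loss, the totals, three oxide percentages, glass mass) are recomputed at full precision from the weighed amounts on 1000 t of glass as set out in the problem or answer text.
Oxide-by-oxide targets in 1000 t melt:
  Al2O3: 17.50% × 1000 = 175.0 t
  SiO2: 48.46% × 1000 = 484.6 t
  ZrO2: 34.04% × 1000 = 340.4 t
A balance pass over the oxides, applying the batch weights above, relative to the basis at hand (summed amounts equal target values inside rounding margins):
  Al2O3: 320.3·0.003000 + 268.5·0.6483 = 175.0 t (target 175.0 t)
  SiO2: 320.3·0.9950 + 506.8·0.3274 = 484.6 t (target 484.6 t)
  ZrO2: 506.8·0.6716 = 340.4 t (target 340.4 t)
Glass-mass sanity pass: whole batch net of LOI = 1000 t (the targets, summed, come to 1000 t; with the basis standing at 1000 t — a pure rounding effect).
Adding the batch up: Σ batch = 1096 t; LOI loss = Σ batch·LOI = 95.58 t; yield: glass divided by total = 91.28%.

Revised batch per 1000 t melt:
  Quartz sand: 320.3 t
  Alumina hydrate: 268.5 t
  ZrSiO4: 506.8 t
Total batch = 1096 t; LOI loss = 95.58 t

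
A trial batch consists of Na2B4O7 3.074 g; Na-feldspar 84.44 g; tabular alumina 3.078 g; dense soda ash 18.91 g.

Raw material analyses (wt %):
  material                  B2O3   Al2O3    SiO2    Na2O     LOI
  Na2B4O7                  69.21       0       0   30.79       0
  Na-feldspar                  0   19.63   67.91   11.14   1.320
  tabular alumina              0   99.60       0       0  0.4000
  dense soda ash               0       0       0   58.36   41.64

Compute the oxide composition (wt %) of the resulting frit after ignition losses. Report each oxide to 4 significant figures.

Glass mass = 100.5 g (batch 109.5 − LOI 9.001).
Composition: B2O3 2.117%, Al2O3 19.54%, SiO2 57.06%, Na2O 21.28%

Mid-chain values are printed, rounded to four significant digits, between the steps. Exact precision is carried through the solve; every reported value is rounded only once — derived quantities, which include glass mass, the four compositions, totals, LOI, the yield, are computed in full precision, precisely as stated by question or answer, using the weight values for 100.5 g of glass.
Oxide-by-oxide delivered mass:
  B2O3: 3.074·0.6921 = 2.128 g
  Al2O3: 84.44·0.1963 + 3.078·0.9960 = 19.64 g
  SiO2: 84.44·0.6791 = 57.34 g
  Na2O: 3.074·0.3079 + 84.44·0.1114 + 18.91·0.5836 = 21.39 g
LOI: 84.44·0.01320 + 3.078·0.004000 + 18.91·0.4164 = 9.001 g
batch − LOI leaves glass = 109.5 − 9.001 = 100.5 g (equal to the oxide-mass sum)
wt %: oxide over glass, times 100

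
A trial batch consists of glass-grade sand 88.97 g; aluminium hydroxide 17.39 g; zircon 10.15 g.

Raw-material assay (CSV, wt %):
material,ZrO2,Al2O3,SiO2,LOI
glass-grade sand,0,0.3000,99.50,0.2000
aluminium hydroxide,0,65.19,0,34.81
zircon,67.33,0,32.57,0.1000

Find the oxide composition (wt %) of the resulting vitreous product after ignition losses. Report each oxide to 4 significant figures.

Intermediates are shown, rounded to four significant figures, alongside each step — every computation carries full precision from first step to last; a single rounding yields each reported value; derived quantities are rebuilt from the batch weights at 110.3 g of glass in full precision (the yield, glass mass, the totals, ignition loss, three oxide percentages), exactly as shown in question or answer.
Oxide masses out of the charge:
  ZrO2: 10.15·0.6733 = 6.834 g
  Al2O3: 88.97·0.003000 + 17.39·0.6519 = 11.60 g
  SiO2: 88.97·0.9950 + 10.15·0.3257 = 91.83 g
LOI: 88.97·0.002000 + 17.39·0.3481 + 10.15·0.001000 = 6.242 g
batch − LOI leaves glass = 116.5 − 6.242 = 110.3 g (= Σ oxide masses)
each oxide over glass, ×100, is wt %

Glass mass = 110.3 g (batch 116.5 − LOI 6.242).
Composition: ZrO2 6.198%, Al2O3 10.52%, SiO2 83.28%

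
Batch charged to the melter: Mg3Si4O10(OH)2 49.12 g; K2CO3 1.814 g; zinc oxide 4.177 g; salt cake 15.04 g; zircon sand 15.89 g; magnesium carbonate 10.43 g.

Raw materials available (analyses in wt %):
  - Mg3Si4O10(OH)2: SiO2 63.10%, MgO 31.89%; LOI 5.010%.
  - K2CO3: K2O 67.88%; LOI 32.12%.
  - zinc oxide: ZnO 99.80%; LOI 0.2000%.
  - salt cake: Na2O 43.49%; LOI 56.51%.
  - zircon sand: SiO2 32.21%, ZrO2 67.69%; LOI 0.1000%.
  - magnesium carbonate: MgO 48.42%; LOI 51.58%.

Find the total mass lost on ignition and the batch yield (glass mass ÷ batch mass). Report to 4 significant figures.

All arithmetic maintains full float precision all the way through — intermediates are printed (rounded to 4 significant figures) as written. Each reported number is rounded once only. All derived quantities are rebuilt from the batch weights on 79.52 g of glass in exact precision (the totals, LOI, the six compositions, yield, net glass mass) as written in the problem or answer text.
Each material's LOI contribution:
  Mg3Si4O10(OH)2: 49.12 × 0.05010 = 2.461 g
  K2CO3: 1.814 × 0.3212 = 0.5827 g
  zinc oxide: 4.177 × 0.002000 = 0.008354 g
  salt cake: 15.04 × 0.5651 = 8.499 g
  zircon sand: 15.89 × 0.001000 = 0.01589 g
  magnesium carbonate: 10.43 × 0.5158 = 5.380 g
Total LOI = 16.95 g
Glass = batch − LOI = 96.47 − 16.95 = 79.52 g

LOI loss = 16.95 g; glass = 79.52 g; yield = 82.43%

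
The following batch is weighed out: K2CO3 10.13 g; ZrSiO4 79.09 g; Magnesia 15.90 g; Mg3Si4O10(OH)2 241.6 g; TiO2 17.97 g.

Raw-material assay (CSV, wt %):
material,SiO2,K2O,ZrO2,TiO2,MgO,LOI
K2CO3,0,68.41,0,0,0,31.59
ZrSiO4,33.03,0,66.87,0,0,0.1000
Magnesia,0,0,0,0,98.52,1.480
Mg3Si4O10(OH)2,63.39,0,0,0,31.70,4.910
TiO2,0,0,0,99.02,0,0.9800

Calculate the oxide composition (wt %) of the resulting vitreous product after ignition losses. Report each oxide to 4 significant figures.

Glass mass = 349.1 g (batch 364.7 − LOI 15.55).
Composition: SiO2 51.35%, K2O 1.985%, ZrO2 15.15%, TiO2 5.097%, MgO 26.42%

The working math maintains full float precision all the way through; rounding to 4 significant digits extends to every working value as shown — each reported value sees exactly one rounding — the derived quantities, which include ignition loss, totals, yield, five oxide percentages, glass mass, are carried in full float precision, as they appear in question or answer, from the batch weights per 349.1 g of glass.
Mass of each oxide from the mix:
  SiO2: 79.09·0.3303 + 241.6·0.6339 = 179.3 g
  K2O: 10.13·0.6841 = 6.930 g
  ZrO2: 79.09·0.6687 = 52.89 g
  TiO2: 17.97·0.9902 = 17.79 g
  MgO: 15.90·0.9852 + 241.6·0.3170 = 92.25 g
LOI: 10.13·0.3159 + 79.09·0.001000 + 15.90·0.01480 + 241.6·0.04910 + 17.97·0.009800 = 15.55 g
Net of LOI, the glass mass = 364.7 − 15.55 = 349.1 g (equal to the oxide-mass sum)
each wt % is 100 × oxide ÷ glass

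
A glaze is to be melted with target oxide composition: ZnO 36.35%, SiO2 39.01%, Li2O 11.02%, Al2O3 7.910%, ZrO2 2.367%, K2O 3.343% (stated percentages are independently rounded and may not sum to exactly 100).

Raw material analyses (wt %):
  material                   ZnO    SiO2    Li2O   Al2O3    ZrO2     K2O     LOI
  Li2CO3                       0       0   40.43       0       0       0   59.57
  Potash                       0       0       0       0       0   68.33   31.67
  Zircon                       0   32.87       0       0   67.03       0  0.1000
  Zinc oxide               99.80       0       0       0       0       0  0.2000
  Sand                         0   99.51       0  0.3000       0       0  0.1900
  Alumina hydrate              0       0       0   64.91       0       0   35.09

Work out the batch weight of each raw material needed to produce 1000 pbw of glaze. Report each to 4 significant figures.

Batch per 1000 pbw glaze:
  Li2CO3: 272.6 pbw
  Potash: 48.92 pbw
  Zircon: 35.31 pbw
  Zinc oxide: 364.2 pbw
  Sand: 380.4 pbw
  Alumina hydrate: 120.1 pbw
Total batch = 1222 pbw; LOI loss = 221.5 pbw; yield = 81.87%

Every computation maintains exact precision at each step — mid-chain values appear, rounded to four significant figures, at each printed step. Each reported value is rounded only once — derived quantities are recomputed from the batch weights for 1000 pbw of glass at full precision (the totals, LOI, six oxide percentages, glass mass, the yield) as written in the problem or the answer.
Oxide mass targets, per 1000 pbw glaze:
  ZnO: 36.35% × 1000 = 363.5 pbw
  SiO2: 39.01% × 1000 = 390.1 pbw
  Li2O: 11.02% × 1000 = 110.2 pbw
  Al2O3: 7.910% × 1000 = 79.10 pbw
  ZrO2: 2.367% × 1000 = 23.67 pbw
  K2O: 3.343% × 1000 = 33.43 pbw
Oxide-by-oxide audit applying the batch weights above, under the basis named above (each sum matches its target mass exact up to rounding of places):
  ZnO: 364.2·0.9980 = 363.5 pbw (target 363.5 pbw)
  SiO2: 35.31·0.3287 + 380.4·0.9951 = 390.1 pbw (target 390.1 pbw)
  Li2O: 272.6·0.4043 = 110.2 pbw (target 110.2 pbw)
  Al2O3: 380.4·0.003000 + 120.1·0.6491 = 79.10 pbw (target 79.10 pbw)
  ZrO2: 35.31·0.6703 = 23.67 pbw (target 23.67 pbw)
  K2O: 48.92·0.6833 = 33.43 pbw (target 33.43 pbw)
Glass-mass bookkeeping: Σ batch − LOI loss = 1000 pbw (per-oxide target masses sum to 1000 pbw; versus the stated basis of 1000 pbw — deltas are rounding alone).
Adding the batch up: Σ batch = 1222 pbw; ignition loss, Σ(batch × LOI) = 221.5 pbw; yield: glass divided by total = 81.87%.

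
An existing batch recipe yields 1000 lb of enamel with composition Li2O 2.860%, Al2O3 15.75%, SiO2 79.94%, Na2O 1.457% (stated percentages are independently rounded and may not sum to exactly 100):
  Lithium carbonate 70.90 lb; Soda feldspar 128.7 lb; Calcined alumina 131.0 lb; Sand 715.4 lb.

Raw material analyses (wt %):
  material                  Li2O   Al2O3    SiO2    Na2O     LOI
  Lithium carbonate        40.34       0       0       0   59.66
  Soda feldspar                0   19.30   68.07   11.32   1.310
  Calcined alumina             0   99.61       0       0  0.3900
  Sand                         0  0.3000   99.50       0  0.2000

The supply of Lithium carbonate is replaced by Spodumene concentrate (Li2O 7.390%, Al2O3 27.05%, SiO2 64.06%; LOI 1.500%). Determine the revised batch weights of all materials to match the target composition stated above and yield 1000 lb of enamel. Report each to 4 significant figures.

Revised batch per 1000 lb enamel:
  Spodumene concentrate: 387.0 lb
  Soda feldspar: 128.7 lb
  Calcined alumina: 26.68 lb
  Sand: 466.2 lb
Total batch = 1009 lb; LOI loss = 8.527 lb

Every computation keeps full float precision at each step; in-progress results are shown, with 4-significant-digit rounding, on the page; every reported value is rounded exactly once. The derived quantities are recomputed starting from the weights at 1000 lb of glass at full float precision (the four compositions, LOI, net glass mass, yield, the totals) as quoted within either problem or answer.
Per-oxide target masses for 1000 lb enamel:
  Li2O: 2.860% × 1000 = 28.60 lb
  Al2O3: 15.75% × 1000 = 157.5 lb
  SiO2: 79.94% × 1000 = 799.4 lb
  Na2O: 1.457% × 1000 = 14.57 lb
Balance tally, oxide-wise, using the reported weights, for the quoted basis mass (every target is met by its sum up to rounding of the answer):
  Li2O: 387.0·0.07390 = 28.60 lb (target 28.60 lb)
  Al2O3: 387.0·0.2705 + 128.7·0.1930 + 26.68·0.9961 + 466.2·0.003000 = 157.5 lb (target 157.5 lb)
  SiO2: 387.0·0.6406 + 128.7·0.6807 + 466.2·0.9950 = 799.4 lb (target 799.4 lb)
  Na2O: 128.7·0.1132 = 14.57 lb (target 14.57 lb)
Mass balance on the glass: batch Σ − ignition loss = 1000 lb (summing oxide targets gives 1000 lb; stated basis 1000 lb — any gap is answer rounding).
Whole-batch sum: Σ batch = 1009 lb; LOI loss = Σ batch·LOI = 8.527 lb; as yield: glass ÷ batch → 99.15%.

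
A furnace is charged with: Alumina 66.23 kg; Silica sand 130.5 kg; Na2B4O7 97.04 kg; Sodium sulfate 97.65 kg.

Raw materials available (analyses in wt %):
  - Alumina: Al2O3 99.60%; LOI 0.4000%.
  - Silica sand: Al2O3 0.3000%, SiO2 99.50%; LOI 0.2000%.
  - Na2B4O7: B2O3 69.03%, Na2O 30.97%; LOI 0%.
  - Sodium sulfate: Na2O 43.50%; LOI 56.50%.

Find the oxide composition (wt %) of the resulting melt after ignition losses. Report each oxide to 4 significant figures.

Glass mass = 335.7 kg (batch 391.4 − LOI 55.70).
Composition: Al2O3 19.77%, SiO2 38.68%, B2O3 19.95%, Na2O 21.60%

Working values are displayed with 4-significant-digit rounding alongside each step. Full precision is carried from first step to last — a single rounding finalizes every reported number — all derived quantities are carried using the weight values for 335.7 kg of glass in full float precision (glass mass, four oxide percentages, yield, totals, ignition loss), as written in the problem or the answer.
Per-oxide mass from batch:
  Al2O3: 66.23·0.9960 + 130.5·0.003000 = 66.36 kg
  SiO2: 130.5·0.9950 = 129.8 kg
  B2O3: 97.04·0.6903 = 66.99 kg
  Na2O: 97.04·0.3097 + 97.65·0.4350 = 72.53 kg
LOI: 66.23·0.004000 + 130.5·0.002000 + 97.65·0.5650 = 55.70 kg
Resulting glass, batch − LOI: 391.4 − 55.70 = 335.7 kg (= the summed oxide contributions)
oxide / glass × 100 gives the wt %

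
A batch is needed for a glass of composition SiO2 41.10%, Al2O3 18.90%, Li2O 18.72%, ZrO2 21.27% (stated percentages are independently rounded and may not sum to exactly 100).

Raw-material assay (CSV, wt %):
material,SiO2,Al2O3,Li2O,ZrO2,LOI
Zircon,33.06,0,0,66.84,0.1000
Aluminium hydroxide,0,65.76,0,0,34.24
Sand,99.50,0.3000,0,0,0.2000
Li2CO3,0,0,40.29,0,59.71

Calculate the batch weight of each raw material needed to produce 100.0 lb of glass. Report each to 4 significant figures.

Batch per 100.0 lb glass:
  Zircon: 31.82 lb
  Aluminium hydroxide: 28.60 lb
  Sand: 30.73 lb
  Li2CO3: 46.46 lb
Total batch = 137.6 lb; LOI loss = 37.63 lb; yield = 72.66%

Rounding to four significant digits applies to each mid-chain value as shown; the whole derivation keeps exact precision in all steps. Each reported value includes exactly one rounding — the derived quantities, which include net glass mass, the totals, ignition loss, yield, the four compositions, are carried at full float precision, as written in the problem or the answer, from the batch weights per 100.0 lb of glass.
Oxide-by-oxide targets in 100.0 lb glass:
  SiO2: 41.10% × 100.0 = 41.10 lb
  Al2O3: 18.90% × 100.0 = 18.90 lb
  Li2O: 18.72% × 100.0 = 18.72 lb
  ZrO2: 21.27% × 100.0 = 21.27 lb
Balance tally, oxide-wise, from the weights as reported, under the basis named above (sum by sum, the targets are met up to rounding of the answer):
  SiO2: 31.82·0.3306 + 30.73·0.9950 = 41.10 lb (target 41.10 lb)
  Al2O3: 28.60·0.6576 + 30.73·0.003000 = 18.90 lb (target 18.90 lb)
  Li2O: 46.46·0.4029 = 18.72 lb (target 18.72 lb)
  ZrO2: 31.82·0.6684 = 21.27 lb (target 21.27 lb)
Mass balance on the glass: total batch − LOI = 99.98 lb (the Σ of target masses is 99.99 lb; the stated basis being 100.0 lb — rounding explains the deltas).
Batch total: Σ batch = 137.6 lb; LOI removed, Σ of batch·LOI: 37.63 lb; yield: glass divided by total = 72.66%.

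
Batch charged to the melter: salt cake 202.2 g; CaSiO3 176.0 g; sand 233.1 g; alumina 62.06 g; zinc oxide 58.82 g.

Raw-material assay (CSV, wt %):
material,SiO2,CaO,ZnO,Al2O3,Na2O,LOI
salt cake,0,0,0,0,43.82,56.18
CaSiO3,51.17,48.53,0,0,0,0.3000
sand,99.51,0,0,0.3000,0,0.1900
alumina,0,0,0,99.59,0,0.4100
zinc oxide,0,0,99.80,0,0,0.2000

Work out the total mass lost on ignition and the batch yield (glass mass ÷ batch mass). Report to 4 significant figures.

LOI loss = 114.9 g; glass = 617.2 g; yield = 84.30%

Rounding to 4 significant digits applies to every working value as printed — the whole derivation keeps exact precision throughout — each reported number is rounded just once — derived quantities are recomputed using the weight values for 617.2 g of glass in full float precision (LOI, the yield, totals, the five compositions, glass mass) as written in the question or the answer.
Ignition loss by material:
  salt cake: 202.2 × 0.5618 = 113.6 g
  CaSiO3: 176.0 × 0.003000 = 0.5280 g
  sand: 233.1 × 0.001900 = 0.4429 g
  alumina: 62.06 × 0.004100 = 0.2544 g
  zinc oxide: 58.82 × 0.002000 = 0.1176 g
Total LOI = 114.9 g
Glass = batch − LOI = 732.2 − 114.9 = 617.2 g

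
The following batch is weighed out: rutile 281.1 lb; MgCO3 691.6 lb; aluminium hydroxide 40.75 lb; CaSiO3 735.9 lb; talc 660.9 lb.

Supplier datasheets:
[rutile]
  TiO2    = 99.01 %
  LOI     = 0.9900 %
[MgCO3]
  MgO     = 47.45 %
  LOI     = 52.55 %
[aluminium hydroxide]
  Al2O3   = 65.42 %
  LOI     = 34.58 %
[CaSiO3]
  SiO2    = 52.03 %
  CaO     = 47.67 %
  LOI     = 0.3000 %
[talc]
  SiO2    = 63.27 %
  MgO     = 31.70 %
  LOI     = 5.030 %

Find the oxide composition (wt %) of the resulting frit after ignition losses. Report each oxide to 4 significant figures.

Glass mass = 1994 lb (batch 2410 − LOI 415.8).
Composition: TiO2 13.95%, SiO2 40.16%, MgO 26.96%, Al2O3 1.337%, CaO 17.59%

Mid-chain values appear, rounded to four significant digits, in the printout; every computation holds full float precision from start to finish — each reported figure takes exactly one rounding; the derived quantities (ignition loss, totals, the five compositions, the yield, net glass mass) are recomputed from the weighed amounts on 1994 lb of glass at full float precision, exactly as shown in problem or answer.
Delivered oxide masses:
  TiO2: 281.1·0.9901 = 278.3 lb
  SiO2: 735.9·0.5203 + 660.9·0.6327 = 801.0 lb
  MgO: 691.6·0.4745 + 660.9·0.3170 = 537.7 lb
  Al2O3: 40.75·0.6542 = 26.66 lb
  CaO: 735.9·0.4767 = 350.8 lb
LOI: 281.1·0.009900 + 691.6·0.5255 + 40.75·0.3458 + 735.9·0.003000 + 660.9·0.05030 = 415.8 lb
Glass mass = batch − LOI = 2410 − 415.8 = 1994 lb (consistent with Σ oxide mass)
percent by weight: oxide/glass ×100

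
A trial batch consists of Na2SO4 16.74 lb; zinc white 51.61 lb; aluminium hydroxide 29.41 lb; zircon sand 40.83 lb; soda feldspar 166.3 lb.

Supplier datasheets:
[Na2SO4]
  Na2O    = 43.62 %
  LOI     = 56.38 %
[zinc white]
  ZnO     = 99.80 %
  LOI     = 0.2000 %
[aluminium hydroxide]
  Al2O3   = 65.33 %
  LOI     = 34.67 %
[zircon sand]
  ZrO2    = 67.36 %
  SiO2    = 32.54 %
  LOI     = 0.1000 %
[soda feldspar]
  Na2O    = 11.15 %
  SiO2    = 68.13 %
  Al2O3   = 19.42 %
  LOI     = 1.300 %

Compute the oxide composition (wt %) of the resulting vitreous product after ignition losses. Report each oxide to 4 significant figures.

Glass mass = 282.9 lb (batch 304.9 − LOI 21.94).
Composition: ZnO 18.20%, Na2O 9.134%, ZrO2 9.720%, SiO2 44.74%, Al2O3 18.20%

All arithmetic keeps exact precision end to end; in-progress results appear, rounded to four significant figures, at each printed step. Each reported value undergoes a single rounding; the derived quantities are carried using the weight values at 282.9 lb of glass at full precision (net glass mass, the yield, the totals, the five compositions, LOI), as set out in the problem or the answer.
Oxide-by-oxide delivered mass:
  ZnO: 51.61·0.9980 = 51.51 lb
  Na2O: 16.74·0.4362 + 166.3·0.1115 = 25.84 lb
  ZrO2: 40.83·0.6736 = 27.50 lb
  SiO2: 40.83·0.3254 + 166.3·0.6813 = 126.6 lb
  Al2O3: 29.41·0.6533 + 166.3·0.1942 = 51.51 lb
LOI: 16.74·0.5638 + 51.61·0.002000 + 29.41·0.3467 + 40.83·0.001000 + 166.3·0.01300 = 21.94 lb
Glass = total batch minus LOI = 304.9 − 21.94 = 282.9 lb (the oxide masses sum to this)
percent share: oxide ÷ glass, ×100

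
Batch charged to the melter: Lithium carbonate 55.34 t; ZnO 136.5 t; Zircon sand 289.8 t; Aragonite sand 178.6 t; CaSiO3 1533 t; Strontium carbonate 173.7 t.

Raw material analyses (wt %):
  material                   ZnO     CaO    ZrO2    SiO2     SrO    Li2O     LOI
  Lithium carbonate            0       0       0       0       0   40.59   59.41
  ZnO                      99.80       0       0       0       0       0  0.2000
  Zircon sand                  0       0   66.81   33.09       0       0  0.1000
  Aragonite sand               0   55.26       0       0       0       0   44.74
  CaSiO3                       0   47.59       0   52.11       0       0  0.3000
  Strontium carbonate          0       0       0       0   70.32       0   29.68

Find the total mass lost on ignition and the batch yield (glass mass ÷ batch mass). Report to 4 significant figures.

Every computation carries full precision through the solve; working values are printed, with 4-significant-digit rounding, in the printout. Each reported result is rounded only once — all derived quantities (net glass mass, LOI, the yield, the totals, six oxide percentages) are carried from the batch weights on 2197 t of glass at full precision, precisely as stated by the problem or answer text.
Each material's LOI contribution:
  Lithium carbonate: 55.34 × 0.5941 = 32.88 t
  ZnO: 136.5 × 0.002000 = 0.2730 t
  Zircon sand: 289.8 × 0.001000 = 0.2898 t
  Aragonite sand: 178.6 × 0.4474 = 79.91 t
  CaSiO3: 1533 × 0.003000 = 4.599 t
  Strontium carbonate: 173.7 × 0.2968 = 51.55 t
Total LOI = 169.5 t
Glass = batch − LOI = 2367 − 169.5 = 2197 t

LOI loss = 169.5 t; glass = 2197 t; yield = 92.84%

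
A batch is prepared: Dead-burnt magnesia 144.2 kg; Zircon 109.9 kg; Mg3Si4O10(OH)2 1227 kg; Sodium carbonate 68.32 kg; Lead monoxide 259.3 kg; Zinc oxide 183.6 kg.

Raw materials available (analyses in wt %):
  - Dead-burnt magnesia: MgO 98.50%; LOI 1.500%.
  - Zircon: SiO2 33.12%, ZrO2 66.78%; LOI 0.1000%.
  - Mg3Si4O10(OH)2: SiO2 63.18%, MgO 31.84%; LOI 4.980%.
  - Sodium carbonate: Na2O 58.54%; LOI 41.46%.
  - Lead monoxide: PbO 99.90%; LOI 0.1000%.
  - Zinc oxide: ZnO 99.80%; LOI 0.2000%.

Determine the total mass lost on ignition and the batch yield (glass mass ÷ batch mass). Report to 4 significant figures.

Values along the way are shown with 4-significant-figure rounding across the worked steps. The working math runs at full float precision through every step. Each reported result takes exactly one rounding — the derived quantities, which include six oxide percentages, ignition loss, the totals, net glass mass, the yield, are re-derived in full float precision, as set out in the problem or answer text, from the weighed amounts at 1900 kg of glass.
Each material's LOI contribution:
  Dead-burnt magnesia: 144.2 × 0.01500 = 2.163 kg
  Zircon: 109.9 × 0.001000 = 0.1099 kg
  Mg3Si4O10(OH)2: 1227 × 0.04980 = 61.10 kg
  Sodium carbonate: 68.32 × 0.4146 = 28.33 kg
  Lead monoxide: 259.3 × 0.001000 = 0.2593 kg
  Zinc oxide: 183.6 × 0.002000 = 0.3672 kg
Total LOI = 92.33 kg
Glass = batch − LOI = 1992 − 92.33 = 1900 kg

LOI loss = 92.33 kg; glass = 1900 kg; yield = 95.37%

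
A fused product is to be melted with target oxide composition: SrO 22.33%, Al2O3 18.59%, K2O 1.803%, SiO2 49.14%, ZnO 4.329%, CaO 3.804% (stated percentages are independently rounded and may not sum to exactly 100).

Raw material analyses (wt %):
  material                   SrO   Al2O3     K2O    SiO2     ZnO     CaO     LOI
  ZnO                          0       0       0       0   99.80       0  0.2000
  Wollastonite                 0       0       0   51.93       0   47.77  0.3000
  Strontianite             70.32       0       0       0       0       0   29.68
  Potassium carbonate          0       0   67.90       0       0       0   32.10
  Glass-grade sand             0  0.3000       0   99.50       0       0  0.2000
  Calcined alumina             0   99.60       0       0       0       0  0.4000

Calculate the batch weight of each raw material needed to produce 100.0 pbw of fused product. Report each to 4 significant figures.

Mid-chain values are displayed (rounded to 4 significant digits) across the worked steps; the working math carries full precision all the way through. Each reported number is rounded once only; derived quantities (the six compositions, LOI, the totals, the yield, glass mass) are carried at exact precision from the weighed amounts per 100.0 pbw of glass as set out in the question or the answer.
Target oxide masses per 100.0 pbw fused product:
  SrO: 22.33% × 100.0 = 22.33 pbw
  Al2O3: 18.59% × 100.0 = 18.59 pbw
  K2O: 1.803% × 100.0 = 1.803 pbw
  SiO2: 49.14% × 100.0 = 49.14 pbw
  ZnO: 4.329% × 100.0 = 4.329 pbw
  CaO: 3.804% × 100.0 = 3.804 pbw
Oxide-by-oxide audit given the weights on record, under the basis named above (sum by sum, the targets are met net of answer rounding effects):
  SrO: 31.75·0.7032 = 22.33 pbw (target 22.33 pbw)
  Al2O3: 45.23·0.003000 + 18.53·0.9960 = 18.59 pbw (target 18.59 pbw)
  K2O: 2.655·0.6790 = 1.803 pbw (target 1.803 pbw)
  SiO2: 7.963·0.5193 + 45.23·0.9950 = 49.14 pbw (target 49.14 pbw)
  ZnO: 4.338·0.9980 = 4.329 pbw (target 4.329 pbw)
  CaO: 7.963·0.4777 = 3.804 pbw (target 3.804 pbw)
Glass-mass sanity pass: net batch after ignition = 99.99 pbw (summing oxide targets gives 100.0 pbw; versus the stated basis of 100.0 pbw — any gap is answer rounding).
Batch grand total — Σ batch = 110.5 pbw; LOI removed, Σ of batch·LOI: 10.47 pbw; yield = glass ÷ total batch = 90.52%.

Batch per 100.0 pbw fused product:
  ZnO: 4.338 pbw
  Wollastonite: 7.963 pbw
  Strontianite: 31.75 pbw
  Potassium carbonate: 2.655 pbw
  Glass-grade sand: 45.23 pbw
  Calcined alumina: 18.53 pbw
Total batch = 110.5 pbw; LOI loss = 10.47 pbw; yield = 90.52%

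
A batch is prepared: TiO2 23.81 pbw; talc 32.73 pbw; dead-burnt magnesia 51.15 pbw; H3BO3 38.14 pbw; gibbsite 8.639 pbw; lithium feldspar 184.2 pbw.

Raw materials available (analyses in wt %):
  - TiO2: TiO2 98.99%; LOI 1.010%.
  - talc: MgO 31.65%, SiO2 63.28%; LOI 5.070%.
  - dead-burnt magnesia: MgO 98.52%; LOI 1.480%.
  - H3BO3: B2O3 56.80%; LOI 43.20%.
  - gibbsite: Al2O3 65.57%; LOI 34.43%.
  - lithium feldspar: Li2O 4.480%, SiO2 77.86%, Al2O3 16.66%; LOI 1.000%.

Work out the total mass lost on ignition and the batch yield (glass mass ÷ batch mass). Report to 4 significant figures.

Working values are shown rounded off to 4 significant figures on the page; the working math runs at full float precision at all times — each reported value receives exactly one rounding; derived quantities (ignition loss, six oxide percentages, yield, the totals, glass mass) are recomputed in exact precision starting from the weights on 314.7 pbw of glass, as they appear in the question or the answer.
Ignition loss by material:
  TiO2: 23.81 × 0.01010 = 0.2405 pbw
  talc: 32.73 × 0.05070 = 1.659 pbw
  dead-burnt magnesia: 51.15 × 0.01480 = 0.7570 pbw
  H3BO3: 38.14 × 0.4320 = 16.48 pbw
  gibbsite: 8.639 × 0.3443 = 2.974 pbw
  lithium feldspar: 184.2 × 0.01000 = 1.842 pbw
Total LOI = 23.95 pbw
Glass = batch − LOI = 338.7 − 23.95 = 314.7 pbw

LOI loss = 23.95 pbw; glass = 314.7 pbw; yield = 92.93%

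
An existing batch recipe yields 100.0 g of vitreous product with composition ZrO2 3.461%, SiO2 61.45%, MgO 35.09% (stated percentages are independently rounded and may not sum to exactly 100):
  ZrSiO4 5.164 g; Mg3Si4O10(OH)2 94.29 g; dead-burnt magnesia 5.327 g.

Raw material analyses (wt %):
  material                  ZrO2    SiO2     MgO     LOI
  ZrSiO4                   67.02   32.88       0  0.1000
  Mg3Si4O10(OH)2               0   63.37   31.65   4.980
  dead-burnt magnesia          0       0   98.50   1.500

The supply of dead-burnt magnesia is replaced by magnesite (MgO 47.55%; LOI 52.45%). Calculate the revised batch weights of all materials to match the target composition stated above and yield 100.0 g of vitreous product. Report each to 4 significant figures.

All arithmetic runs at full precision throughout — mid-chain values appear (rounded to four significant digits) alongside each step — a single rounding produces each reported result. The derived quantities (net glass mass, the three compositions, yield, LOI, totals) are rebuilt in full precision starting from the weights on 100.0 g of glass, precisely as stated by question or answer.
The oxide mass targets at 100.0 g vitreous product:
  ZrO2: 3.461% × 100.0 = 3.461 g
  SiO2: 61.45% × 100.0 = 61.45 g
  MgO: 35.09% × 100.0 = 35.09 g
Balance tally, oxide-wise, per the reported batch figures, at the basis given (sum by sum, the targets are met once rounding is allowed for):
  ZrO2: 5.164·0.6702 = 3.461 g (target 3.461 g)
  SiO2: 5.164·0.3288 + 94.29·0.6337 = 61.45 g (target 61.45 g)
  MgO: 94.29·0.3165 + 11.03·0.4755 = 35.09 g (target 35.09 g)
Glass mass check: Σ batch − LOI loss = 100.0 g (targets for the oxides total 100.0 g; with the basis standing at 100.0 g — any gap is answer rounding).
Total batch = Σ batch = 110.5 g; ignition loss, Σ(batch × LOI) = 10.49 g; yield: glass divided by total = 90.51%.

Revised batch per 100.0 g vitreous product:
  ZrSiO4: 5.164 g
  Mg3Si4O10(OH)2: 94.29 g
  magnesite: 11.03 g
Total batch = 110.5 g; LOI loss = 10.49 g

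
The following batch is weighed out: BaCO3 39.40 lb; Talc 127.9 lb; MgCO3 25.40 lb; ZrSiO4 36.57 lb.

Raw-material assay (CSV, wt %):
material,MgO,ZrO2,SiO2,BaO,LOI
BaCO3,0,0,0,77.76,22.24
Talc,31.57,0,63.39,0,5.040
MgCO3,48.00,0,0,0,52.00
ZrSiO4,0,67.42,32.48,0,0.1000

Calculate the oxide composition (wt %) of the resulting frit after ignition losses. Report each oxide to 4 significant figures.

Every computation carries full precision at each step — in-progress results are rounded to 4 significant figures as shown; a single rounding completes every reported value — the derived quantities (LOI, the four compositions, yield, glass mass, totals) are computed at full precision from the weighed amounts on 200.8 lb of glass exactly as shown in the problem or answer text.
Oxide-by-oxide delivered mass:
  MgO: 127.9·0.3157 + 25.40·0.4800 = 52.57 lb
  ZrO2: 36.57·0.6742 = 24.66 lb
  SiO2: 127.9·0.6339 + 36.57·0.3248 = 92.95 lb
  BaO: 39.40·0.7776 = 30.64 lb
LOI: 39.40·0.2224 + 127.9·0.05040 + 25.40·0.5200 + 36.57·0.001000 = 28.45 lb
Glass = total batch minus LOI = 229.3 − 28.45 = 200.8 lb (matching Σ of the oxides)
oxide / glass × 100 gives the wt %

Glass mass = 200.8 lb (batch 229.3 − LOI 28.45).
Composition: MgO 26.18%, ZrO2 12.28%, SiO2 46.29%, BaO 15.26%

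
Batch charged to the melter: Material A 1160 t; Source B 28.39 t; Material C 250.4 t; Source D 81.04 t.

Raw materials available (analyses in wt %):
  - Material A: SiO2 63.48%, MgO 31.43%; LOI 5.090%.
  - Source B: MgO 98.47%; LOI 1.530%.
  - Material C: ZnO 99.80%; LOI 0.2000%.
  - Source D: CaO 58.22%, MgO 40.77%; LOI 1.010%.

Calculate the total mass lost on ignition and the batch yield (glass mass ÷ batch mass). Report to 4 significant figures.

Working values are shown rounded to 4 significant figures within the worked lines — the working math holds full float precision from first step to last. Every reported number sees exactly one rounding; the derived quantities are rebuilt at full precision (four oxide percentages, the totals, ignition loss, the yield, net glass mass) from the weighed amounts for 1459 t of glass, as quoted within question or answer.
Each material's LOI contribution:
  Material A: 1160 × 0.05090 = 59.04 t
  Source B: 28.39 × 0.01530 = 0.4344 t
  Material C: 250.4 × 0.002000 = 0.5008 t
  Source D: 81.04 × 0.01010 = 0.8185 t
Total LOI = 60.80 t
Glass = batch − LOI = 1520 − 60.80 = 1459 t

LOI loss = 60.80 t; glass = 1459 t; yield = 96.00%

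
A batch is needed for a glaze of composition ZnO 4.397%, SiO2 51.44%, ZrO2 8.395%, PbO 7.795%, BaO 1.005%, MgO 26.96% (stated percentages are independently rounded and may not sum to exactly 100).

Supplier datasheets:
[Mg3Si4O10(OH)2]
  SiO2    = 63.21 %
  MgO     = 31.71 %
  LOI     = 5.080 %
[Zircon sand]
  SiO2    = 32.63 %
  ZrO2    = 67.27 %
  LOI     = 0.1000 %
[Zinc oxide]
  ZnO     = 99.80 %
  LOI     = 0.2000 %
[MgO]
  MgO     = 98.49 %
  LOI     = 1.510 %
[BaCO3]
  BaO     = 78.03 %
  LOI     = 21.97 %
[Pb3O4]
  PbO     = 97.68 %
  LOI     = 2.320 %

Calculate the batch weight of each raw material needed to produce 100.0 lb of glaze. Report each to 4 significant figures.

Mid-chain values are printed (rounded to 4 significant figures) across the worked steps — the working math maintains exact precision throughout; each reported number sees exactly one rounding; derived quantities, including six oxide percentages, LOI, the totals, net glass mass, the yield, are re-derived starting from the weights for 100.0 lb of glass at exact precision as quoted within problem or answer.
Target masses of each oxide per 100.0 lb glaze:
  ZnO: 4.397% × 100.0 = 4.397 lb
  SiO2: 51.44% × 100.0 = 51.44 lb
  ZrO2: 8.395% × 100.0 = 8.395 lb
  PbO: 7.795% × 100.0 = 7.795 lb
  BaO: 1.005% × 100.0 = 1.005 lb
  MgO: 26.96% × 100.0 = 26.96 lb
Sums-versus-targets review using the reported weights, against the basis in use (each sum matches its target mass up to rounding of the answer):
  ZnO: 4.406·0.9980 = 4.397 lb (target 4.397 lb)
  SiO2: 74.94·0.6321 + 12.48·0.3263 = 51.44 lb (target 51.44 lb)
  ZrO2: 12.48·0.6727 = 8.395 lb (target 8.395 lb)
  PbO: 7.980·0.9768 = 7.795 lb (target 7.795 lb)
  BaO: 1.288·0.7803 = 1.005 lb (target 1.005 lb)
  MgO: 74.94·0.3171 + 3.246·0.9849 = 26.96 lb (target 26.96 lb)
Glass-mass sanity pass: batch Σ − ignition loss = 99.99 lb (targets for the oxides total 99.99 lb; the stated basis being 100.0 lb — any gap is answer rounding).
Batch total: Σ batch = 104.3 lb; LOI removed, Σ of batch·LOI: 4.345 lb; yield, glass over the total, = 95.84%.

Batch per 100.0 lb glaze:
  Mg3Si4O10(OH)2: 74.94 lb
  Zircon sand: 12.48 lb
  Zinc oxide: 4.406 lb
  MgO: 3.246 lb
  BaCO3: 1.288 lb
  Pb3O4: 7.980 lb
Total batch = 104.3 lb; LOI loss = 4.345 lb; yield = 95.84%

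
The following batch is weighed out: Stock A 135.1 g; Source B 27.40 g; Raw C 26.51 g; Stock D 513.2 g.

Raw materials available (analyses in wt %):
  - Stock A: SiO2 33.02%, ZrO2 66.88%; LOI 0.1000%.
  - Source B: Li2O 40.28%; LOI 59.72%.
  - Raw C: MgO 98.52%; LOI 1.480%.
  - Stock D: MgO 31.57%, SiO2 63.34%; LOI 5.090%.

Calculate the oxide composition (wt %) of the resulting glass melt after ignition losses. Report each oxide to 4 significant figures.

Glass mass = 659.2 g (batch 702.2 − LOI 43.01).
Composition: MgO 28.54%, SiO2 56.08%, Li2O 1.674%, ZrO2 13.71%

Every computation maintains full precision in every operation — mid-chain values are shown rounded off to 4 significant figures in the working. Exactly one rounding goes into each reported result; all derived quantities are carried from the weighed amounts for 659.2 g of glass at exact precision (totals, glass mass, LOI, the yield, the four compositions) precisely as stated by the problem or answer text.
Oxide masses out of the charge:
  MgO: 26.51·0.9852 + 513.2·0.3157 = 188.1 g
  SiO2: 135.1·0.3302 + 513.2·0.6334 = 369.7 g
  Li2O: 27.40·0.4028 = 11.04 g
  ZrO2: 135.1·0.6688 = 90.35 g
LOI: 135.1·0.001000 + 27.40·0.5972 + 26.51·0.01480 + 513.2·0.05090 = 43.01 g
Net of LOI, the glass mass = 702.2 − 43.01 = 659.2 g (= the summed oxide contributions)
oxide / glass × 100 gives the wt %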